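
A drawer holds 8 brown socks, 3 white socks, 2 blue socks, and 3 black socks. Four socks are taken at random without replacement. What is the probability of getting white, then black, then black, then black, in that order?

3/7280

Each draw changes the counts, so multiply the conditional probabilities along the sequence:
P = 3/16 × 3/15 × 2/14 × 1/13 = 18/43680 = 3/7280.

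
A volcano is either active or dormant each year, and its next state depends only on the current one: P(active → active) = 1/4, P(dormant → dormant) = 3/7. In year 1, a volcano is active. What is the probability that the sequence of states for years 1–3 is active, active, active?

Year 1 is given. For each transition, use the conditional probability from the current state:
P(active | active) = 1/4; P(active | active) = 1/4.
P = 1/4 × 1/4 = 1/16.

1/16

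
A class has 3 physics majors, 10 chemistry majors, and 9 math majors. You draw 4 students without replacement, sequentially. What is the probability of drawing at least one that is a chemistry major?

124/133

P(no chemistry majors) = 12/22 × 11/21 × 10/20 × 9/19 = 11880/175560 = 9/133.
P(at least one) = 1 − 9/133 = 124/133.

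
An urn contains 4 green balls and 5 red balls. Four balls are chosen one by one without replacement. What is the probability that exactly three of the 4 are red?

One ordering (red drawn first) has probability 5/9 × 4/8 × 3/7 × 4/6 = 240/3024 = 5/63.
There are C(4,3) = 4 such orderings, each equally likely, so P = 4 × 5/63 = 20/63.

20/63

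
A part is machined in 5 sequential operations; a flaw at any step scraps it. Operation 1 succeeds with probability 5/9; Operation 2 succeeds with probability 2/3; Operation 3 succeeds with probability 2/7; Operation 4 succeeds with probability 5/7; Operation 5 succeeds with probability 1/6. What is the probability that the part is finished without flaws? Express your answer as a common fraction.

50/3969

The events are sequential, so multiply the conditional probabilities:
P = 5/9 × 2/3 × 2/7 × 5/7 × 1/6 = 100/7938 = 50/3969.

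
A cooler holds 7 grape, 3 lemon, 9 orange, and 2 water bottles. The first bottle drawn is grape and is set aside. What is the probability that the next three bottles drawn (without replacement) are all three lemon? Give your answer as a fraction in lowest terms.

With the first bottle removed, 3 lemon remain out of 20.
P = 3/20 × 2/19 × 1/18 = 6/6840 = 1/1140.

1/1140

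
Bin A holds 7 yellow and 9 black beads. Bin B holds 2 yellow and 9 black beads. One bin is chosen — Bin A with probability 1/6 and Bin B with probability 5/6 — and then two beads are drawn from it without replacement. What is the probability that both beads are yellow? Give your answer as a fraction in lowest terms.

From Bin A: P(both yellow) = (7/16)(6/15) = 7/40.
From Bin B: P(both yellow) = (2/11)(1/10) = 1/55.
Total probability = (1/6)(7/40) + (5/6)(1/55) = 39/880.

39/880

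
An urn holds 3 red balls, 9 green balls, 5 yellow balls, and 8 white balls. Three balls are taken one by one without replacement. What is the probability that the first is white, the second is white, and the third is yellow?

7/345

Chain rule:
P = 8/25 × 7/24 × 5/23 = 280/13800 = 7/345.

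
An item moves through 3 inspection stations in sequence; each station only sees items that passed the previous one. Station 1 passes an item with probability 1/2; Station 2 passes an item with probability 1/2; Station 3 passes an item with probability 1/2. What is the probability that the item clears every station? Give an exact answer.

1/8

Each stage is reached only if all earlier stages succeed, so
P = 1/2 × 1/2 × 1/2 = 1/8.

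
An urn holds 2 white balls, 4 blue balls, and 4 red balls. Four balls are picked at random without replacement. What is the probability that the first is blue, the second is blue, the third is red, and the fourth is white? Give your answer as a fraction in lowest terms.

Each draw changes the counts, so multiply the conditional probabilities along the sequence:
P = 4/10 × 3/9 × 4/8 × 2/7 = 96/5040 = 2/105.

2/105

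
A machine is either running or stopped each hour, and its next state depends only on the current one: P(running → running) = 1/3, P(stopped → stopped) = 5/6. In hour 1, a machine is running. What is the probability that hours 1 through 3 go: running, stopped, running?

Hour 1 is given. For each transition, use the conditional probability from the current state:
P(stopped | running) = 2/3; P(running | stopped) = 1/6.
P = 2/3 × 1/6 = 2/18 = 1/9.

1/9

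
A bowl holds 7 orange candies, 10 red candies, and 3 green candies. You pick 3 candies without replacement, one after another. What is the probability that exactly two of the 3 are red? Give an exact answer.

15/38

One ordering (red drawn first) has probability 10/20 × 9/19 × 10/18 = 900/6840 = 5/38.
There are C(3,2) = 3 such orderings, each equally likely, so P = 3 × 5/38 = 15/38.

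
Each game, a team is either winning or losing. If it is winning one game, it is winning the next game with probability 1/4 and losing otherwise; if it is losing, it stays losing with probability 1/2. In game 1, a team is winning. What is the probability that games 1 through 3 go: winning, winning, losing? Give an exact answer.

Game 1 is given. For each transition, use the conditional probability from the current state:
P(winning | winning) = 1/4; P(losing | winning) = 3/4.
P = 1/4 × 3/4 = 3/16.

3/16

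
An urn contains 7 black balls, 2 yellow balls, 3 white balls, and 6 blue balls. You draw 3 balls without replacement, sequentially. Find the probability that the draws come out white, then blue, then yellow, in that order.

1/136

Multiply the probability of each draw given the previous ones:
P = 3/18 × 6/17 × 2/16 = 36/4896 = 1/136.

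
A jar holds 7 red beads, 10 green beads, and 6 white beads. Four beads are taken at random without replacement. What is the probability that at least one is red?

201/253

P(no red) = 16/23 × 15/22 × 14/21 × 13/20 = 43680/212520 = 52/253.
P(at least one) = 1 − 52/253 = 201/253.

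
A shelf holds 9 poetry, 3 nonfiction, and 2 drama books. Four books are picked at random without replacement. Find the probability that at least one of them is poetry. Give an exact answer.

P(no poetry) = 5/14 × 4/13 × 3/12 × 2/11 = 120/24024 = 5/1001.
P(at least one) = 1 − 5/1001 = 996/1001.

996/1001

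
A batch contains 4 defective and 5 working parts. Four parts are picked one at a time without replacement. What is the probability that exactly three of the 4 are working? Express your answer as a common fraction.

20/63

One ordering (working drawn first) has probability 5/9 × 4/8 × 3/7 × 4/6 = 240/3024 = 5/63.
There are C(4,3) = 4 such orderings, each equally likely, so P = 4 × 5/63 = 20/63.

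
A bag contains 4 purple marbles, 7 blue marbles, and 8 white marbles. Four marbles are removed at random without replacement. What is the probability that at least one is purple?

P(no purple) = 15/19 × 14/18 × 13/17 × 12/16 = 32760/93024 = 455/1292.
P(at least one) = 1 − 455/1292 = 837/1292.

837/1292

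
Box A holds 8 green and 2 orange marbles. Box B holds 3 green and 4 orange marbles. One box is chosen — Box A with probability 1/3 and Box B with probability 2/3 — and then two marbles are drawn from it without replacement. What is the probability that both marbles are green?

286/945

From Box A: P(both green) = (8/10)(7/9) = 28/45.
From Box B: P(both green) = (3/7)(2/6) = 1/7.
Total probability = (1/3)(28/45) + (2/3)(1/7) = 286/945.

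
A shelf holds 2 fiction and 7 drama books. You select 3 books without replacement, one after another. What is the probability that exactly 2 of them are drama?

One ordering (drama drawn first) has probability 7/9 × 6/8 × 2/7 = 84/504 = 1/6.
There are C(3,2) = 3 such orderings, each equally likely, so P = 3 × 1/6 = 1/2.

1/2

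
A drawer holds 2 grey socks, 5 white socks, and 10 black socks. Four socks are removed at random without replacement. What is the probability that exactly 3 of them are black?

One ordering (black drawn first) has probability 10/17 × 9/16 × 8/15 × 7/14 = 5040/57120 = 3/34.
There are C(4,3) = 4 such orderings, each equally likely, so P = 4 × 3/34 = 6/17.

6/17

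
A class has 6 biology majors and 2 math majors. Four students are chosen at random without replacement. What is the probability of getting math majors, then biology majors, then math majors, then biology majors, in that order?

Multiply the probability of each draw given the previous ones:
P = 2/8 × 6/7 × 1/6 × 5/5 = 60/1680 = 1/28.

1/28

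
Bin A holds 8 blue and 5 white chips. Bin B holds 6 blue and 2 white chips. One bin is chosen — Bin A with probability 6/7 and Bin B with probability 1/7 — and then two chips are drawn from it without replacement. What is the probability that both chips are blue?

979/2548

From Bin A: P(both blue) = (8/13)(7/12) = 14/39.
From Bin B: P(both blue) = (6/8)(5/7) = 15/28.
Total probability = (6/7)(14/39) + (1/7)(15/28) = 979/2548.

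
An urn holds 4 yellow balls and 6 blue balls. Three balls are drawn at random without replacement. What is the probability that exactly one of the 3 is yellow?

One ordering (yellow drawn first) has probability 4/10 × 6/9 × 5/8 = 120/720 = 1/6.
There are C(3,1) = 3 such orderings, each equally likely, so P = 3 × 1/6 = 1/2.

1/2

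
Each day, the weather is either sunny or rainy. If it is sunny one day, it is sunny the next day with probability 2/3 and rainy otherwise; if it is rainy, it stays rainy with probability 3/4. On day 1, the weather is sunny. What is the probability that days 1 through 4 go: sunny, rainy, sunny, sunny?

1/18

Day 1 is given. For each transition, use the conditional probability from the current state:
P(rainy | sunny) = 1/3; P(sunny | rainy) = 1/4; P(sunny | sunny) = 2/3.
P = 1/3 × 1/4 × 2/3 = 2/36 = 1/18.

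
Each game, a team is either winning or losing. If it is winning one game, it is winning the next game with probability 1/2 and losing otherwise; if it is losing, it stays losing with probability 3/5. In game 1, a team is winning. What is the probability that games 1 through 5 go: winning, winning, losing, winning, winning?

Game 1 is given. For each transition, use the conditional probability from the current state:
P(winning | winning) = 1/2; P(losing | winning) = 1/2; P(winning | losing) = 2/5; P(winning | winning) = 1/2.
P = 1/2 × 1/2 × 2/5 × 1/2 = 2/40 = 1/20.

1/20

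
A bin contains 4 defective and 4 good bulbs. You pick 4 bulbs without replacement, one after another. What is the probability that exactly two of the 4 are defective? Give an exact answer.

18/35

One ordering (defective drawn first) has probability 4/8 × 3/7 × 4/6 × 3/5 = 144/1680 = 3/35.
There are C(4,2) = 6 such orderings, each equally likely, so P = 6 × 3/35 = 18/35.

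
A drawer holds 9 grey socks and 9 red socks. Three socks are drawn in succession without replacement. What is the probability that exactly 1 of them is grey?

27/68

One ordering (grey drawn first) has probability 9/18 × 9/17 × 8/16 = 648/4896 = 9/68.
There are C(3,1) = 3 such orderings, each equally likely, so P = 3 × 9/68 = 27/68.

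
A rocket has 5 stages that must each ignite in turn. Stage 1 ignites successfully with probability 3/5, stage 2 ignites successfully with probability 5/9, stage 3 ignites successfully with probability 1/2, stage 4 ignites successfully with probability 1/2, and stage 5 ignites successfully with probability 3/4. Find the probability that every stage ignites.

Multiplying along the chain,
P = 3/5 × 5/9 × 1/2 × 1/2 × 3/4 = 45/720 = 1/16.

1/16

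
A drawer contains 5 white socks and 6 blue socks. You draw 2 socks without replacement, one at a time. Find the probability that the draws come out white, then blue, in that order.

Chain rule:
P = 5/11 × 6/10 = 30/110 = 3/11.

3/11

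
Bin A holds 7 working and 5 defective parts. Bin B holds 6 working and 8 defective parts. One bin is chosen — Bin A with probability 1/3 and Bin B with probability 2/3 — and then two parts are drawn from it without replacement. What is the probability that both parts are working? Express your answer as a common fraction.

From Bin A: P(both working) = (7/12)(6/11) = 7/22.
From Bin B: P(both working) = (6/14)(5/13) = 15/91.
Total probability = (1/3)(7/22) + (2/3)(15/91) = 1297/6006.

1297/6006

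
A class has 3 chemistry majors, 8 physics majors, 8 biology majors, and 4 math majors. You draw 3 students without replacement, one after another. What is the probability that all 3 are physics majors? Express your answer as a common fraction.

8/253

P(every draw is a physics major) = 8/23 × 7/22 × 6/21 = 336/10626 = 8/253.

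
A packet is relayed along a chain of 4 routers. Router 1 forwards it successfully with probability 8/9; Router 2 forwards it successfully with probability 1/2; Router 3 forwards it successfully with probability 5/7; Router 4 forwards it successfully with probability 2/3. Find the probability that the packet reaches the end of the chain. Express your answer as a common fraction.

The events are sequential, so multiply the conditional probabilities:
P = 8/9 × 1/2 × 5/7 × 2/3 = 80/378 = 40/189.

40/189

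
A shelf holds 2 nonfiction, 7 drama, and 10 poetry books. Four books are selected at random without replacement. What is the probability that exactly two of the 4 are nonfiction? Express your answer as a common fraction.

One ordering (nonfiction drawn first) has probability 2/19 × 1/18 × 17/17 × 16/16 = 544/93024 = 1/171.
There are C(4,2) = 6 such orderings, each equally likely, so P = 6 × 1/171 = 2/57.

2/57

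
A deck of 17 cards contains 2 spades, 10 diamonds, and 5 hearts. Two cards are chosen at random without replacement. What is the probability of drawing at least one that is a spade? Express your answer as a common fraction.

P(no spades) = 15/17 × 14/16 = 210/272 = 105/136.
P(at least one) = 1 − 105/136 = 31/136.

31/136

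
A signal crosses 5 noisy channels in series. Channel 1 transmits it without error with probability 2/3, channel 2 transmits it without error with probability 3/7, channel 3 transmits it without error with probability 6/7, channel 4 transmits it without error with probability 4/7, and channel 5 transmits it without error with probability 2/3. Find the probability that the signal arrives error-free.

Multiplying along the chain,
P = 2/3 × 3/7 × 6/7 × 4/7 × 2/3 = 288/3087 = 32/343.

32/343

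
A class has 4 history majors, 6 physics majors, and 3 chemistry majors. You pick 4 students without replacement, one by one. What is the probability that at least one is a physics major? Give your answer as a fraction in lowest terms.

136/143

P(no physics majors) = 7/13 × 6/12 × 5/11 × 4/10 = 840/17160 = 7/143.
P(at least one) = 1 − 7/143 = 136/143.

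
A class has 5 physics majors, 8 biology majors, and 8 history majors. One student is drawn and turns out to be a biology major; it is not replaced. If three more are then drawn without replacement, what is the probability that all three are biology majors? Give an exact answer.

7/228

With the first student removed, 7 biology majors remain out of 20.
P = 7/20 × 6/19 × 5/18 = 210/6840 = 7/228.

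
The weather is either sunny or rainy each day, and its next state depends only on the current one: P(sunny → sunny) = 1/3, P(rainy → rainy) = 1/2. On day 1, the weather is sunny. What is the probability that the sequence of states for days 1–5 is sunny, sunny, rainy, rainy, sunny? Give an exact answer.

Day 1 is given. For each transition, use the conditional probability from the current state:
P(sunny | sunny) = 1/3; P(rainy | sunny) = 2/3; P(rainy | rainy) = 1/2; P(sunny | rainy) = 1/2.
P = 1/3 × 2/3 × 1/2 × 1/2 = 2/36 = 1/18.

1/18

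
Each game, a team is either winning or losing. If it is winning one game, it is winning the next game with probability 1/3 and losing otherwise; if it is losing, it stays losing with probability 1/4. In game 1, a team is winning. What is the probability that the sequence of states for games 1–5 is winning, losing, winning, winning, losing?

1/9

Game 1 is given. For each transition, use the conditional probability from the current state:
P(losing | winning) = 2/3; P(winning | losing) = 3/4; P(winning | winning) = 1/3; P(losing | winning) = 2/3.
P = 2/3 × 3/4 × 1/3 × 2/3 = 12/108 = 1/9.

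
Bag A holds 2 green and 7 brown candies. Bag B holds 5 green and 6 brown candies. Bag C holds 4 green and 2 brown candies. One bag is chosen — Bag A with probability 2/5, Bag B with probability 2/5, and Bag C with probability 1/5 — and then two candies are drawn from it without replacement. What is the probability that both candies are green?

811/4950

From Bag A: P(both green) = (2/9)(1/8) = 1/36.
From Bag B: P(both green) = (5/11)(4/10) = 2/11.
From Bag C: P(both green) = (4/6)(3/5) = 2/5.
Total probability = (2/5)(1/36) + (2/5)(2/11) + (1/5)(2/5) = 811/4950.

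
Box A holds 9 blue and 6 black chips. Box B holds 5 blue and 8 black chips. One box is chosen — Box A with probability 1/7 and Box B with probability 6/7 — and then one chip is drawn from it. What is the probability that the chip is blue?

27/65

From Box A: P(blue) = 9/15.
From Box B: P(blue) = 5/13.
Total probability = (1/7)(9/15) + (6/7)(5/13) = 27/65.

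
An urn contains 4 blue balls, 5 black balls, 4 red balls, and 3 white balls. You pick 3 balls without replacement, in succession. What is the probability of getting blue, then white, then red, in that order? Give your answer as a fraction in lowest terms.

1/70

Chain rule:
P = 4/16 × 3/15 × 4/14 = 48/3360 = 1/70.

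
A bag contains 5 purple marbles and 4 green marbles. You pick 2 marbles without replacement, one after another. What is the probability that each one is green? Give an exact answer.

P(every draw is green) = 4/9 × 3/8 = 12/72 = 1/6.

1/6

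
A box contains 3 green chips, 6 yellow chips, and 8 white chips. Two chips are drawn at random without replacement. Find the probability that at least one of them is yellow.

P(no yellow) = 11/17 × 10/16 = 110/272 = 55/136.
P(at least one) = 1 − 55/136 = 81/136.

81/136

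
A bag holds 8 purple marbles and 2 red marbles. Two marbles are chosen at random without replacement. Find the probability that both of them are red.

1/45

P(every draw is red) = 2/10 × 1/9 = 2/90 = 1/45.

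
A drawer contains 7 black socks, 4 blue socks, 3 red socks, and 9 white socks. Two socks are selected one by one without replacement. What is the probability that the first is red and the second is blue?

6/253

Multiply the probability of each draw given the previous ones:
P = 3/23 × 4/22 = 12/506 = 6/253.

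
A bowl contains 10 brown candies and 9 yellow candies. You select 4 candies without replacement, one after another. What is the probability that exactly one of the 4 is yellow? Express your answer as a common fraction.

One ordering (yellow drawn first) has probability 9/19 × 10/18 × 9/17 × 8/16 = 6480/93024 = 45/646.
There are C(4,1) = 4 such orderings, each equally likely, so P = 4 × 45/646 = 90/323.

90/323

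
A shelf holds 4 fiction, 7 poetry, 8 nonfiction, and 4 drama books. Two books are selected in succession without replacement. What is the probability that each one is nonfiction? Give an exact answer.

P(all nonfiction) = 8/23 × 7/22 = 56/506 = 28/253.

28/253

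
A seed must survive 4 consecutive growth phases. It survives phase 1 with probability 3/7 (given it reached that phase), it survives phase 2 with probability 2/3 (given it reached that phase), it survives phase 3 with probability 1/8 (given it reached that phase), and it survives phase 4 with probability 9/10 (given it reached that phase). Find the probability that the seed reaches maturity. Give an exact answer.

Each stage is reached only if all earlier stages succeed, so
P = 3/7 × 2/3 × 1/8 × 9/10 = 54/1680 = 9/280.

9/280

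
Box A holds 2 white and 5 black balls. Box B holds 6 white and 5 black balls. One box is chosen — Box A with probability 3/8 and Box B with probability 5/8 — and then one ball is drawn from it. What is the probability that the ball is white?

From Box A: P(white) = 2/7.
From Box B: P(white) = 6/11.
Total probability = (3/8)(2/7) + (5/8)(6/11) = 69/154.

69/154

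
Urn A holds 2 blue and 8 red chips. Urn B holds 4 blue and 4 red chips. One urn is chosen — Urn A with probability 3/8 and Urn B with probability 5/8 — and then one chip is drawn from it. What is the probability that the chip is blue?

From Urn A: P(blue) = 2/10.
From Urn B: P(blue) = 4/8.
Total probability = (3/8)(2/10) + (5/8)(4/8) = 31/80.

31/80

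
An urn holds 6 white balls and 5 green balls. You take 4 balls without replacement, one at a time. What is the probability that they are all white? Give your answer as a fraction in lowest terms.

P = 6/11 × 5/10 × 4/9 × 3/8 = 360/7920 = 1/22.

1/22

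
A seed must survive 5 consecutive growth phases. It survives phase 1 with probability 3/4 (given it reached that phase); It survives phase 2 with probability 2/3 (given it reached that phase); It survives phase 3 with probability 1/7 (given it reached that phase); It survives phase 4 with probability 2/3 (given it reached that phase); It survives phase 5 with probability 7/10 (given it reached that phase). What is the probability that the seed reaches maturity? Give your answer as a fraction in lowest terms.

Each stage is reached only if all earlier stages succeed, so
P = 3/4 × 2/3 × 1/7 × 2/3 × 7/10 = 84/2520 = 1/30.

1/30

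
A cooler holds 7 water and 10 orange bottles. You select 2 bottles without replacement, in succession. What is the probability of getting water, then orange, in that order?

35/136

Chain rule:
P = 7/17 × 10/16 = 70/272 = 35/136.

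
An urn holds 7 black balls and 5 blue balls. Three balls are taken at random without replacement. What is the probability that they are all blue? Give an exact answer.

P(all blue) = 5/12 × 4/11 × 3/10 = 60/1320 = 1/22.

1/22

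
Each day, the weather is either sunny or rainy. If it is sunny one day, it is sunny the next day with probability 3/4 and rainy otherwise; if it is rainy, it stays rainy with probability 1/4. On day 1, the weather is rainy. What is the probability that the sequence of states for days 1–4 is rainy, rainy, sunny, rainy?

3/64

Day 1 is given. For each transition, use the conditional probability from the current state:
P(rainy | rainy) = 1/4; P(sunny | rainy) = 3/4; P(rainy | sunny) = 1/4.
P = 1/4 × 3/4 × 1/4 = 3/64.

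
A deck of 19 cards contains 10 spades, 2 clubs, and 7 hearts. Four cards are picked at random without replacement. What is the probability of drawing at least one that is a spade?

P(no spades) = 9/19 × 8/18 × 7/17 × 6/16 = 3024/93024 = 21/646.
P(at least one) = 1 − 21/646 = 625/646.

625/646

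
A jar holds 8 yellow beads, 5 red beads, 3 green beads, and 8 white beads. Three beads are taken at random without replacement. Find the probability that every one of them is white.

P = 8/24 × 7/23 × 6/22 = 336/12144 = 7/253.

7/253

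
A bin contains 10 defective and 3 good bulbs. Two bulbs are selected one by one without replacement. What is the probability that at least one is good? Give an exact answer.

11/26

P(no good) = 10/13 × 9/12 = 90/156 = 15/26.
P(at least one) = 1 − 15/26 = 11/26.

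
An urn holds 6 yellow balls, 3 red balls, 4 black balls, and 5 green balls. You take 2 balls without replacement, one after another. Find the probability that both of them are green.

10/153

P(all green) = 5/18 × 4/17 = 20/306 = 10/153.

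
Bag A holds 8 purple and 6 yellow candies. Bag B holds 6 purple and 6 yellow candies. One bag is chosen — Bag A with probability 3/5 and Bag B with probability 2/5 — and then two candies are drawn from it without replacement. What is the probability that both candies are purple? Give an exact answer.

197/715

From Bag A: P(both purple) = (8/14)(7/13) = 4/13.
From Bag B: P(both purple) = (6/12)(5/11) = 5/22.
Total probability = (3/5)(4/13) + (2/5)(5/22) = 197/715.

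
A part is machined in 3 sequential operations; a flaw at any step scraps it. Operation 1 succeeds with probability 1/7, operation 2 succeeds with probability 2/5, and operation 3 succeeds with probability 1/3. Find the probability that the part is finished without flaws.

2/105

The events are sequential, so multiply the conditional probabilities:
P = 1/7 × 2/5 × 1/3 = 2/105.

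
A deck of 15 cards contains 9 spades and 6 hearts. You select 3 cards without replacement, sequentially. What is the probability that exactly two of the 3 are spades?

One ordering (spades drawn first) has probability 9/15 × 8/14 × 6/13 = 432/2730 = 72/455.
There are C(3,2) = 3 such orderings, each equally likely, so P = 3 × 72/455 = 216/455.

216/455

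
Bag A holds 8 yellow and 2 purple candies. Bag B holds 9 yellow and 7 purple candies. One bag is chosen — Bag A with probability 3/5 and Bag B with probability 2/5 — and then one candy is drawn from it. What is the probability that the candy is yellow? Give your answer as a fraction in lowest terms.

From Bag A: P(yellow) = 8/10.
From Bag B: P(yellow) = 9/16.
Total probability = (3/5)(8/10) + (2/5)(9/16) = 141/200.

141/200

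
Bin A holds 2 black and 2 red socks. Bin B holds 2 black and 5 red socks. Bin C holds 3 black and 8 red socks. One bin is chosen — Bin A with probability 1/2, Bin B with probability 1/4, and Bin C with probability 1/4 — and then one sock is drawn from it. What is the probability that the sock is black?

From Bin A: P(black) = 2/4.
From Bin B: P(black) = 2/7.
From Bin C: P(black) = 3/11.
Total probability = (1/2)(2/4) + (1/4)(2/7) + (1/4)(3/11) = 30/77.

30/77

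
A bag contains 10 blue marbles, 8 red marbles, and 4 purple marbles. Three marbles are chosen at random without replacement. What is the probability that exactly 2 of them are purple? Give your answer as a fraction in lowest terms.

One ordering (purple drawn first) has probability 4/22 × 3/21 × 18/20 = 216/9240 = 9/385.
There are C(3,2) = 3 such orderings, each equally likely, so P = 3 × 9/385 = 27/385.

27/385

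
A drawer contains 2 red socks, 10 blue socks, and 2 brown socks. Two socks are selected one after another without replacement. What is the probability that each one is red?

P = 2/14 × 1/13 = 2/182 = 1/91.

1/91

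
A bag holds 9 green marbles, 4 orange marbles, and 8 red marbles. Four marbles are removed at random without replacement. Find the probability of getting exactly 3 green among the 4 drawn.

One ordering (green drawn first) has probability 9/21 × 8/20 × 7/19 × 12/18 = 6048/143640 = 4/95.
There are C(4,3) = 4 such orderings, each equally likely, so P = 4 × 4/95 = 16/95.

16/95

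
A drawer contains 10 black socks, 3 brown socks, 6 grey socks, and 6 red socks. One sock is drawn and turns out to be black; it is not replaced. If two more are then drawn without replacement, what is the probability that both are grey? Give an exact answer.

5/92

After the first draw, 6 of the remaining 24 socks are grey.
P = 6/24 × 5/23 = 30/552 = 5/92.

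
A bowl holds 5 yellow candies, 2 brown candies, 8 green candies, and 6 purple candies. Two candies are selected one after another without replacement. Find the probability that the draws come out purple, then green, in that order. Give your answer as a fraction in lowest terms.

Each draw changes the counts, so multiply the conditional probabilities along the sequence:
P = 6/21 × 8/20 = 48/420 = 4/35.

4/35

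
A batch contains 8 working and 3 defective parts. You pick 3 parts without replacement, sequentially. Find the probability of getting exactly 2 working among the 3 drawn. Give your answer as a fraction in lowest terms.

One ordering (working drawn first) has probability 8/11 × 7/10 × 3/9 = 168/990 = 28/165.
There are C(3,2) = 3 such orderings, each equally likely, so P = 3 × 28/165 = 28/55.

28/55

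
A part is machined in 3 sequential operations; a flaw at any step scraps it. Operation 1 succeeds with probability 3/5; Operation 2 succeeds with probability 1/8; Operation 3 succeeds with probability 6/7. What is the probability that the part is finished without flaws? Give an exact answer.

Each stage is reached only if all earlier stages succeed, so
P = 3/5 × 1/8 × 6/7 = 18/280 = 9/140.

9/140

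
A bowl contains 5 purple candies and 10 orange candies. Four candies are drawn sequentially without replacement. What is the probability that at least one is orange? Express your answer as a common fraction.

P(no orange) = 5/15 × 4/14 × 3/13 × 2/12 = 120/32760 = 1/273.
P(at least one) = 1 − 1/273 = 272/273.

272/273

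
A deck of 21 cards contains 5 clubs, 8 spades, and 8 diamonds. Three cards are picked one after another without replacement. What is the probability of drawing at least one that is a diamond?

P(no diamonds) = 13/21 × 12/20 × 11/19 = 1716/7980 = 143/665.
P(at least one) = 1 − 143/665 = 522/665.

522/665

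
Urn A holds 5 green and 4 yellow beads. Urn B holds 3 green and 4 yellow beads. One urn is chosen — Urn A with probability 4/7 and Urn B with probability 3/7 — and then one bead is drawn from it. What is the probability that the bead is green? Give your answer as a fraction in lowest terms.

221/441

From Urn A: P(green) = 5/9.
From Urn B: P(green) = 3/7.
Total probability = (4/7)(5/9) + (3/7)(3/7) = 221/441.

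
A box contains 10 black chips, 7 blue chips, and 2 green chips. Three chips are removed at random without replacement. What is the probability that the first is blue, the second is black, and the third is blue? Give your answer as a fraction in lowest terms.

70/969

Multiply the probability of each draw given the previous ones:
P = 7/19 × 10/18 × 6/17 = 420/5814 = 70/969.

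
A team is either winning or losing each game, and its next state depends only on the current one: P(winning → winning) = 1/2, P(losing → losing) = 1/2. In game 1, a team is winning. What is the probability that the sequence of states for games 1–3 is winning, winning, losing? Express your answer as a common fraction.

Game 1 is given. For each transition, use the conditional probability from the current state:
P(winning | winning) = 1/2; P(losing | winning) = 1/2.
P = 1/2 × 1/2 = 1/4.

1/4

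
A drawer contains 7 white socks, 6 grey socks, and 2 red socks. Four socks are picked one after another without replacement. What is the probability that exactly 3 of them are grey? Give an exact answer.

12/91

One ordering (grey drawn first) has probability 6/15 × 5/14 × 4/13 × 9/12 = 1080/32760 = 3/91.
There are C(4,3) = 4 such orderings, each equally likely, so P = 4 × 3/91 = 12/91.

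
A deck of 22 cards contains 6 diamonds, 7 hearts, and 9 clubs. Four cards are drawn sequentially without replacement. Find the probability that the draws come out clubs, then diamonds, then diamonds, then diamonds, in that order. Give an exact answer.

9/1463

Multiply the probability of each draw given the previous ones:
P = 9/22 × 6/21 × 5/20 × 4/19 = 1080/175560 = 9/1463.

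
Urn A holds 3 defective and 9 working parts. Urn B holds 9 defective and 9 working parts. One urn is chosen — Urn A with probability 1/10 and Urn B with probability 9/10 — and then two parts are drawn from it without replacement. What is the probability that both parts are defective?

809/3740

From Urn A: P(both defective) = (3/12)(2/11) = 1/22.
From Urn B: P(both defective) = (9/18)(8/17) = 4/17.
Total probability = (1/10)(1/22) + (9/10)(4/17) = 809/3740.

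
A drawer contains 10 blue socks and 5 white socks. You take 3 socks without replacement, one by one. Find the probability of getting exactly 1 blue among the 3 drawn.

20/91

One ordering (blue drawn first) has probability 10/15 × 5/14 × 4/13 = 200/2730 = 20/273.
There are C(3,1) = 3 such orderings, each equally likely, so P = 3 × 20/273 = 20/91.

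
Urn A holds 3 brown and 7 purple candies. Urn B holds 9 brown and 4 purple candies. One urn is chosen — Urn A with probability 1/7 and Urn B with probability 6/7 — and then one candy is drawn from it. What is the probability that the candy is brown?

From Urn A: P(brown) = 3/10.
From Urn B: P(brown) = 9/13.
Total probability = (1/7)(3/10) + (6/7)(9/13) = 579/910.

579/910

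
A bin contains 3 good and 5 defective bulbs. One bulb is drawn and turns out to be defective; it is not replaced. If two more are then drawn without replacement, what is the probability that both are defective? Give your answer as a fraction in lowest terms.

2/7

With the first bulb removed, 4 defective remain out of 7.
P = 4/7 × 3/6 = 12/42 = 2/7.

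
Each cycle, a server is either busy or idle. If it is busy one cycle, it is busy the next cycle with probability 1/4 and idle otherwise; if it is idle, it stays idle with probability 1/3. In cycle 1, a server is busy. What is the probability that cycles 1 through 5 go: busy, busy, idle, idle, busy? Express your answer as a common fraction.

1/24

Cycle 1 is given. For each transition, use the conditional probability from the current state:
P(busy | busy) = 1/4; P(idle | busy) = 3/4; P(idle | idle) = 1/3; P(busy | idle) = 2/3.
P = 1/4 × 3/4 × 1/3 × 2/3 = 6/144 = 1/24.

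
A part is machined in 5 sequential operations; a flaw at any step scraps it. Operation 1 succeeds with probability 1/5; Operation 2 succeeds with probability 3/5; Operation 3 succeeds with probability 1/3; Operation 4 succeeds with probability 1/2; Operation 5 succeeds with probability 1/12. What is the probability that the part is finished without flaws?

1/600

The events are sequential, so multiply the conditional probabilities:
P = 1/5 × 3/5 × 1/3 × 1/2 × 1/12 = 3/1800 = 1/600.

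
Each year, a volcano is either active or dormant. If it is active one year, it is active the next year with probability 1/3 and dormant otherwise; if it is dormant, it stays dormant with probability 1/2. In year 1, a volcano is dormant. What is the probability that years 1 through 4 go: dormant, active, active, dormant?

1/9

Year 1 is given. For each transition, use the conditional probability from the current state:
P(active | dormant) = 1/2; P(active | active) = 1/3; P(dormant | active) = 2/3.
P = 1/2 × 1/3 × 2/3 = 2/18 = 1/9.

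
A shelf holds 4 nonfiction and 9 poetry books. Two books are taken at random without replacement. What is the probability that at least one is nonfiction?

P(no nonfiction) = 9/13 × 8/12 = 72/156 = 6/13.
P(at least one) = 1 − 6/13 = 7/13.

7/13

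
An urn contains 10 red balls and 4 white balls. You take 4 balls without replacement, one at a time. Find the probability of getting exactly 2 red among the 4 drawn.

270/1001

One ordering (red drawn first) has probability 10/14 × 9/13 × 4/12 × 3/11 = 1080/24024 = 45/1001.
There are C(4,2) = 6 such orderings, each equally likely, so P = 6 × 45/1001 = 270/1001.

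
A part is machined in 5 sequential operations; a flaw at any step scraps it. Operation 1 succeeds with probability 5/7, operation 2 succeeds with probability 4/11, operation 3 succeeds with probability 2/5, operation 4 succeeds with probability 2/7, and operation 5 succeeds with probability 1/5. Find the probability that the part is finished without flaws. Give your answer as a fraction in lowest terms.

16/2695

Each stage is reached only if all earlier stages succeed, so
P = 5/7 × 4/11 × 2/5 × 2/7 × 1/5 = 80/13475 = 16/2695.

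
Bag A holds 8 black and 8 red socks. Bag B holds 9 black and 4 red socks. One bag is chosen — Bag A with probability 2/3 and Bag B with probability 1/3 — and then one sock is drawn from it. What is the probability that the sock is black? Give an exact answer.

From Bag A: P(black) = 8/16.
From Bag B: P(black) = 9/13.
Total probability = (2/3)(8/16) + (1/3)(9/13) = 22/39.

22/39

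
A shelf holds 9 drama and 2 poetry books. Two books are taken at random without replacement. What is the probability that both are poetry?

P(all poetry) = 2/11 × 1/10 = 2/110 = 1/55.

1/55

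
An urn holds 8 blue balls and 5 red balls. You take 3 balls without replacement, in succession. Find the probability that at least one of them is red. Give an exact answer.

P(no red) = 8/13 × 7/12 × 6/11 = 336/1716 = 28/143.
P(at least one) = 1 − 28/143 = 115/143.

115/143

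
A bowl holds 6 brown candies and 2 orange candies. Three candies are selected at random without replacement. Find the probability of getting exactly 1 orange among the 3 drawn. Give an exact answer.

One ordering (orange drawn first) has probability 2/8 × 6/7 × 5/6 = 60/336 = 5/28.
There are C(3,1) = 3 such orderings, each equally likely, so P = 3 × 5/28 = 15/28.

15/28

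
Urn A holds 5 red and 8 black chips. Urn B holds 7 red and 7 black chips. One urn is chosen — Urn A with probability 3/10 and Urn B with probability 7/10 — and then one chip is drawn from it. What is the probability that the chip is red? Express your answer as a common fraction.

From Urn A: P(red) = 5/13.
From Urn B: P(red) = 7/14.
Total probability = (3/10)(5/13) + (7/10)(7/14) = 121/260.

121/260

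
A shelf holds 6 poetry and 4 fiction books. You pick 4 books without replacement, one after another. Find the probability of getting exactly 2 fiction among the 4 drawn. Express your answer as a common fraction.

One ordering (fiction drawn first) has probability 4/10 × 3/9 × 6/8 × 5/7 = 360/5040 = 1/14.
There are C(4,2) = 6 such orderings, each equally likely, so P = 6 × 1/14 = 3/7.

3/7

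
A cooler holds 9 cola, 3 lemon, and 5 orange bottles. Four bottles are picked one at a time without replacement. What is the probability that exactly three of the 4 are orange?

6/119

One ordering (orange drawn first) has probability 5/17 × 4/16 × 3/15 × 12/14 = 720/57120 = 3/238.
There are C(4,3) = 4 such orderings, each equally likely, so P = 4 × 3/238 = 6/119.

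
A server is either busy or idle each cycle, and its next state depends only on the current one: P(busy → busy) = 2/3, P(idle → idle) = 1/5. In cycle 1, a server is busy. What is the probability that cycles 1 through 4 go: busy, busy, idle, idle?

Cycle 1 is given. For each transition, use the conditional probability from the current state:
P(busy | busy) = 2/3; P(idle | busy) = 1/3; P(idle | idle) = 1/5.
P = 2/3 × 1/3 × 1/5 = 2/45.

2/45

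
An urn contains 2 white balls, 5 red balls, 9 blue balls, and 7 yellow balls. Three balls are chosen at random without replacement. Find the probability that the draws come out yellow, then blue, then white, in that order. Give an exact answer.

3/253

Multiply the probability of each draw given the previous ones:
P = 7/23 × 9/22 × 2/21 = 126/10626 = 3/253.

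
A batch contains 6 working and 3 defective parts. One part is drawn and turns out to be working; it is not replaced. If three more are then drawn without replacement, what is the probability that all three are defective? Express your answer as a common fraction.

With the first part removed, 3 defective remain out of 8.
P = 3/8 × 2/7 × 1/6 = 6/336 = 1/56.

1/56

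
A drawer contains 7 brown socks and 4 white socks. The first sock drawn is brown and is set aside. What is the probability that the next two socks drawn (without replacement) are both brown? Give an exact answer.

After the first draw, 6 of the remaining 10 socks are brown.
P = 6/10 × 5/9 = 30/90 = 1/3.

1/3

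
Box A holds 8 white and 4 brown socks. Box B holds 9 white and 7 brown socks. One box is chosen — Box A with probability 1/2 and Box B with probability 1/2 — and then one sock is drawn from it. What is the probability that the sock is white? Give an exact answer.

From Box A: P(white) = 8/12.
From Box B: P(white) = 9/16.
Total probability = (1/2)(8/12) + (1/2)(9/16) = 59/96.

59/96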